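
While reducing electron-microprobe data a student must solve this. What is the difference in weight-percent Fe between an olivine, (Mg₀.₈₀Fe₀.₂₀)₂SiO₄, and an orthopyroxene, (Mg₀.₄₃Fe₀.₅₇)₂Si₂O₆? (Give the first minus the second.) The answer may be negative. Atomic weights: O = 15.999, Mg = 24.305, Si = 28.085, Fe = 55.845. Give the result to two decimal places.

First mineral: 22.338 g Fe in 153.307 g formula = 14.57 wt% Fe.
Second mineral: 63.663 g Fe in 236.730 g formula = 26.89 wt% Fe.
14.57% − 26.89% gives a difference of -12.32 percentage points.

-12.32 percentage points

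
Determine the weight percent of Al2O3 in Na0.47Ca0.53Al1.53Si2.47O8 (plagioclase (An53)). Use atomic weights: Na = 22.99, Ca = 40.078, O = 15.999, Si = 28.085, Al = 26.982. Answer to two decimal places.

28.82 wt%

Formula mass = 270.691 g/mol.
1.53 Al → 0.7650 mol Al2O3 per formula unit; M(Al2O3) = 101.961, so Al2O3 mass = 78.000 g.
78.000/270.691 × 100 = 28.82 wt%.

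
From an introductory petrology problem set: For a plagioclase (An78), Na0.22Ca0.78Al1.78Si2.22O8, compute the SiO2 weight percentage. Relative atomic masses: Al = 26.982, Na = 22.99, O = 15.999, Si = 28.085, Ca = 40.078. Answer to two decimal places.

M(Na0.22Ca0.78Al1.78Si2.22O8) = 274.687 g/mol; M(SiO2) = 60.083 g/mol.
Moles SiO2 per formula unit = 2.22 Si ÷ 1 = 2.2200.
SiO2 fraction = (2.2200 × 60.083) / 274.687 = 133.384/274.687 = 0.4856.

48.56 wt%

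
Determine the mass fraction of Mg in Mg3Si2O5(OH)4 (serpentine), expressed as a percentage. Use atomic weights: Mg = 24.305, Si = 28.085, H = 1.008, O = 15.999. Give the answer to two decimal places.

26.31 weight percent

Formula mass = 3·24.305 + 2·28.085 + 9·15.999 + 4·1.008 = 277.108 g/mol, of which 72.915 g is Mg.
So Mg makes up 72.915/277.108 = 0.2631 of the mass, i.e. 26.31%.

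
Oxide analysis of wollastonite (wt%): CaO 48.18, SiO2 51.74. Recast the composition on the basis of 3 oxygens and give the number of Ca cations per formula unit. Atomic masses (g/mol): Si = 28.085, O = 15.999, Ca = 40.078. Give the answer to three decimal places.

0.998 Ca apfu

48.18 wt% CaO ÷ 56.077 g/mol = 0.85918 mol, giving 0.85918 Ca and 0.85918 O.
51.74 wt% SiO2 ÷ 60.083 g/mol = 0.86114 mol, giving 0.86114 Si and 1.72228 O.
Oxygen sums to 2.58146; scaling by 3/2.58146 = 1.16213 puts the formula on 3 O.
Ca: 0.85918 × 1.16213 = 0.998 atoms per formula unit.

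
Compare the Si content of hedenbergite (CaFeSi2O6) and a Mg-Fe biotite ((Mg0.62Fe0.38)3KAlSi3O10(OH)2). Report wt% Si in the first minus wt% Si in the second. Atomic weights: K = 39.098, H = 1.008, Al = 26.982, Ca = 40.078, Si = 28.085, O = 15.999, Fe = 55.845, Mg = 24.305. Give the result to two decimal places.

4.05 percentage points

First mineral: 56.170 g Si in 248.087 g formula = 22.64 wt% Si.
Second mineral: 84.255 g Si in 453.210 g formula = 18.59 wt% Si.
22.64% − 18.59% gives a difference of 4.05 percentage points.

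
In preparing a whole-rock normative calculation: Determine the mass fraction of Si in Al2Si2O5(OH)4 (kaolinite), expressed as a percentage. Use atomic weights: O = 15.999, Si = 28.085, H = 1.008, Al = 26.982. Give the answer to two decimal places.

21.76 wt%

Formula mass = 2×26.982 + 2×28.085 + 9×15.999 + 4×1.008 = 258.157 g/mol, of which 56.170 g is Si.
So Si makes up 56.170/258.157 = 0.2176 of the mass, i.e. 21.76%.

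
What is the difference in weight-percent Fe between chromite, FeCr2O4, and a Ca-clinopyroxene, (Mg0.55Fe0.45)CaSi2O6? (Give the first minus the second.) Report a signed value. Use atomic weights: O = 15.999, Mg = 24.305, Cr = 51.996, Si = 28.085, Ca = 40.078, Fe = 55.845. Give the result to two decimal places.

Fe in FeCr2O4: molar mass 223.833 g/mol; 1×55.845 = 55.845 g → 24.95 wt%.
Fe in (Mg0.55Fe0.45)CaSi2O6: molar mass 230.740 g/mol; 0.45×55.845 = 25.130 g → 10.89 wt%.
Difference = 24.95 − 10.89 = 14.06 percentage points.

14.06 percentage points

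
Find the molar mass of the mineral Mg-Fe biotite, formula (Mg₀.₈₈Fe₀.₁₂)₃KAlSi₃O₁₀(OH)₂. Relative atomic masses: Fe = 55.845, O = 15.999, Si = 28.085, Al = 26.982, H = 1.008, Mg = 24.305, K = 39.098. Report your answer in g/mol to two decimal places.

M = 2.64*24.305 + 0.36*55.845 + 1*39.098 + 1*26.982 + 3*28.085 + 12*15.999 + 2*1.008

428.61 g/mol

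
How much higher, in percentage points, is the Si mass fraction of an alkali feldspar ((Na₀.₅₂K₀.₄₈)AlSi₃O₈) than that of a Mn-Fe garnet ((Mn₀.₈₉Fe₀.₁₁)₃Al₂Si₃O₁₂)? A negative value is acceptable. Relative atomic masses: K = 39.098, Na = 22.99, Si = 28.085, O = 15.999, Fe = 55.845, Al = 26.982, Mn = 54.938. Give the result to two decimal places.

14.20 percentage points

Si in (Na₀.₅₂K₀.₄₈)AlSi₃O₈: molar mass 269.951 g/mol; 3×28.085 = 84.255 g → 31.21 wt%.
Si in (Mn₀.₈₉Fe₀.₁₁)₃Al₂Si₃O₁₂: molar mass 495.320 g/mol; 3×28.085 = 84.255 g → 17.01 wt%.
Difference = 31.21 − 17.01 = 14.20 percentage points.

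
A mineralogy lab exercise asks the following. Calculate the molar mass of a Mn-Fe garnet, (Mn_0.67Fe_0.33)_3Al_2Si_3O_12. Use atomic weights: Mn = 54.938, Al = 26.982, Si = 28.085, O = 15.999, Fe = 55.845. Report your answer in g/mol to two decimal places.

The formula mass is the sum 2.01(54.938) + 0.99(55.845) + 2(26.982) + 3(28.085) + 12(15.999).

495.92 g/mol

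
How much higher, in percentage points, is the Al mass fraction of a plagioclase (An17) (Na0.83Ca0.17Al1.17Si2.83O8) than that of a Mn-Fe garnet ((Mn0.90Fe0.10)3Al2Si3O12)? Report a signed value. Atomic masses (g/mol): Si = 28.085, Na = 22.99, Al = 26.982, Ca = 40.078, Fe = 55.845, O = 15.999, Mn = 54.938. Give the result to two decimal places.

1.02 percentage points

Al in Na0.83Ca0.17Al1.17Si2.83O8: molar mass 264.936 g/mol; 1.17×26.982 = 31.569 g → 11.92 wt%.
Al in (Mn0.90Fe0.10)3Al2Si3O12: molar mass 495.293 g/mol; 2×26.982 = 53.964 g → 10.90 wt%.
Difference = 11.92 − 10.90 = 1.02 percentage points.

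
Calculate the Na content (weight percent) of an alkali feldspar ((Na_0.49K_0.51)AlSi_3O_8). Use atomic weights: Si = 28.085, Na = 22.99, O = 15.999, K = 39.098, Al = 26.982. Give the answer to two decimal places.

M((Na_0.49K_0.51)AlSi_3O_8) = 270.434 g/mol.
Na contributes 0.49 × 22.99 = 11.265 g per mole.
11.265/270.434 = 0.0417 → 4.17%.

4.17 weight percent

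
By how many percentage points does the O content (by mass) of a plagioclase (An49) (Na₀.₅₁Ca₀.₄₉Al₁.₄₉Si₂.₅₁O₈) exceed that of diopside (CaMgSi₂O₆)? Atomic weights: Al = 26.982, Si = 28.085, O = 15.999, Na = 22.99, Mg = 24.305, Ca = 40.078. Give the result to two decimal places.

3.07 percentage points

O in Na₀.₅₁Ca₀.₄₉Al₁.₄₉Si₂.₅₁O₈: molar mass 270.052 g/mol; 8×15.999 = 127.992 g → 47.40 wt%.
O in CaMgSi₂O₆: molar mass 216.547 g/mol; 6×15.999 = 95.994 g → 44.33 wt%.
Difference = 47.40 − 44.33 = 3.07 percentage points.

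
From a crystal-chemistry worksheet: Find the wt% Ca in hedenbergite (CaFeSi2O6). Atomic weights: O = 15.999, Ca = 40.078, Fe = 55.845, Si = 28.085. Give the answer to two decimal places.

16.15 mass %

M(CaFeSi2O6) = 248.087 g/mol.
Ca contributes 1 × 40.078 = 40.078 g per mole.
40.078/248.087 = 0.1615 → 16.15%.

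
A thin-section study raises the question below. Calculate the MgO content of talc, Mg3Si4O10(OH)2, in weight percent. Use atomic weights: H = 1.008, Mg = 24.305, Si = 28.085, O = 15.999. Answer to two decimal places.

Molar mass of Mg3Si4O10(OH)2 = 3*24.305 + 4*28.085 + 12*15.999 + 2*1.008 = 379.259 g/mol.
Each formula unit contains 3 Mg, equivalent to 3/1 = 3.0000 mol MgO.
M(MgO) = 1×24.305 + 1×15.999 = 40.304 g/mol.
Mass of MgO per formula unit = 3.0000 × 40.304 = 120.912 g.
MgO wt% = 120.912 / 379.259 × 100 = 31.88%.

31.88 wt%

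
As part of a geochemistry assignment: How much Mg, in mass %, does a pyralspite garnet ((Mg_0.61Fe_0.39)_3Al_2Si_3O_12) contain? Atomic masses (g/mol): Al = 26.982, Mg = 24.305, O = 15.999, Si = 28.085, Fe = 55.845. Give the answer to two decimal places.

10.11 mass %

Molar mass of (Mg_0.61Fe_0.39)_3Al_2Si_3O_12: 1.83·24.305 + 1.17·55.845 + 2·26.982 + 3·28.085 + 12·15.999 = 440.024 g/mol.
Mass of Mg per formula unit: 1.83 × 24.305 = 44.478 g.
Weight fraction Mg = 44.478 / 440.024 = 0.1011.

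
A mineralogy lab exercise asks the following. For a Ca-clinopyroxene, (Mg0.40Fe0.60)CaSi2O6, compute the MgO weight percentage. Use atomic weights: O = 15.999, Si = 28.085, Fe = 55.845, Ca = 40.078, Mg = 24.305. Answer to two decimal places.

6.85 wt%

Formula mass = 235.471 g/mol.
0.40 Mg → 0.4000 mol MgO per formula unit; M(MgO) = 40.304, so MgO mass = 16.122 g.
16.122/235.471 × 100 = 6.85 wt%.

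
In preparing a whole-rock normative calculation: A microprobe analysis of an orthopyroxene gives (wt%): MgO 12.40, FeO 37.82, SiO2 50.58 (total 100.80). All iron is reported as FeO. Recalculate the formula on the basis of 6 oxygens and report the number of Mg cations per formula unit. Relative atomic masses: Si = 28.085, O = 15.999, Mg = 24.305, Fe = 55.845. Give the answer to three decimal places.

MgO: 12.40/40.304 = 0.30766 mol → 0.30766 mol Mg, 0.30766 mol O.
FeO: 37.82/71.844 = 0.52642 mol → 0.52642 mol Fe, 0.52642 mol O.
SiO2: 50.58/60.083 = 0.84184 mol → 0.84184 mol Si, 1.68368 mol O.
Total oxygen = 2.51776 mol. Normalization factor = 6/2.51776 = 2.38307.
Mg per 6 O = 0.30766 × 2.38307 = 0.733.

0.733 Mg apfu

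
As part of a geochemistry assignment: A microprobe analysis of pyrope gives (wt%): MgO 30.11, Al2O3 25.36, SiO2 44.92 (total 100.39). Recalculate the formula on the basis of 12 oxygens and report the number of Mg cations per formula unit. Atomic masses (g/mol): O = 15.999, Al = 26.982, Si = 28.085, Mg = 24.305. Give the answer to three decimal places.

3.000 Mg apfu

MgO: 30.11/40.304 = 0.74707 mol → 0.74707 mol Mg, 0.74707 mol O.
Al2O3: 25.36/101.961 = 0.24872 mol → 0.49744 mol Al, 0.74616 mol O.
SiO2: 44.92/60.083 = 0.74763 mol → 0.74763 mol Si, 1.49526 mol O.
Total oxygen = 2.98849 mol. Normalization factor = 12/2.98849 = 4.01541.
Mg per 12 O = 0.74707 × 4.01541 = 3.000.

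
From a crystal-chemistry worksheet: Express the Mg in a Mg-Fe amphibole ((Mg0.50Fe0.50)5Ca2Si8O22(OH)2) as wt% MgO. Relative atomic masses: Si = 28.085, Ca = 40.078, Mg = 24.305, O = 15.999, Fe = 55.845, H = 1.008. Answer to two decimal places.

11.31 wt%

Formula mass = 891.203 g/mol.
2.50 Mg → 2.5000 mol MgO per formula unit; M(MgO) = 40.304, so MgO mass = 100.760 g.
100.760/891.203 × 100 = 11.31 wt%.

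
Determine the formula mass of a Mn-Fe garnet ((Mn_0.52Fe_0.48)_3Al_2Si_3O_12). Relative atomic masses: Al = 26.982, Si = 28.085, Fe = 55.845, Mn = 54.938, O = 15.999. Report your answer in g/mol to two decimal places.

496.33 g/mol

The formula mass is the sum 1.56×54.938 + 1.44×55.845 + 2×26.982 + 3×28.085 + 12×15.999.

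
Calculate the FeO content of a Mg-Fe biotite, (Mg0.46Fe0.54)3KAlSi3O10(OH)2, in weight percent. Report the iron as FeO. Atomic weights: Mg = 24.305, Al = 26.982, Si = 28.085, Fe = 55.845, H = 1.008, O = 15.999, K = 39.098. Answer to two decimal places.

24.85 wt%

Formula mass = 468.349 g/mol.
1.62 Fe → 1.6200 mol FeO per formula unit; M(FeO) = 71.844, so FeO mass = 116.387 g.
116.387/468.349 × 100 = 24.85 wt%.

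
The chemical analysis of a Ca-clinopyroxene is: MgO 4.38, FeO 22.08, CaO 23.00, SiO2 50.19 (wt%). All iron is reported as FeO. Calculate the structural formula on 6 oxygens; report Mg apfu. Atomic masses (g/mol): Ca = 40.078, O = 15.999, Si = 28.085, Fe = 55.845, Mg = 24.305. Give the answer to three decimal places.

0.261 Mg apfu

MgO: 4.38/40.304 = 0.10867 mol → 0.10867 mol Mg, 0.10867 mol O.
FeO: 22.08/71.844 = 0.30733 mol → 0.30733 mol Fe, 0.30733 mol O.
CaO: 23.00/56.077 = 0.41015 mol → 0.41015 mol Ca, 0.41015 mol O.
SiO2: 50.19/60.083 = 0.83534 mol → 0.83534 mol Si, 1.67068 mol O.
Total oxygen = 2.49683 mol. Normalization factor = 6/2.49683 = 2.40305.
Mg per 6 O = 0.10867 × 2.40305 = 0.261.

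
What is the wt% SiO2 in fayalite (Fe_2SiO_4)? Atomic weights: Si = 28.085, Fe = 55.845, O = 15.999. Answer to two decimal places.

29.49 wt%

M(Fe_2SiO_4) = 203.771 g/mol; M(SiO2) = 60.083 g/mol.
Moles SiO2 per formula unit = 1 Si ÷ 1 = 1.0000.
SiO2 fraction = (1.0000 × 60.083) / 203.771 = 60.083/203.771 = 0.2949.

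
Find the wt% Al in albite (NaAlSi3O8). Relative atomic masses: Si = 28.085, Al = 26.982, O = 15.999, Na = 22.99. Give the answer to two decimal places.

10.29 wt%

M(NaAlSi3O8) = 262.219 g/mol.
Al contributes 1 × 26.982 = 26.982 g per mole.
26.982/262.219 = 0.1029 → 10.29%.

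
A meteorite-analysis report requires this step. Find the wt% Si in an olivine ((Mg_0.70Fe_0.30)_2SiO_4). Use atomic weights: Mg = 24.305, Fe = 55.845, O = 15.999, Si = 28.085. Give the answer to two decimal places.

M((Mg_0.70Fe_0.30)_2SiO_4) = 159.615 g/mol.
Si contributes 1 × 28.085 = 28.085 g per mole.
28.085/159.615 = 0.1760 → 17.60%.

17.60 weight percent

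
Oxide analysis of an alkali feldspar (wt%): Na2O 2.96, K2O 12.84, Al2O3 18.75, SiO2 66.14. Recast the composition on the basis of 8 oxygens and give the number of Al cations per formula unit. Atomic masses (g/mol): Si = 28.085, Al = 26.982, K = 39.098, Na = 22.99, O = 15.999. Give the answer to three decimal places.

1.002 Al apfu

Na2O: 2.96/61.979 = 0.04776 mol → 0.09552 mol Na, 0.04776 mol O.
K2O: 12.84/94.195 = 0.13631 mol → 0.27262 mol K, 0.13631 mol O.
Al2O3: 18.75/101.961 = 0.18389 mol → 0.36778 mol Al, 0.55167 mol O.
SiO2: 66.14/60.083 = 1.10081 mol → 1.10081 mol Si, 2.20162 mol O.
Total oxygen = 2.93736 mol. Normalization factor = 8/2.93736 = 2.72353.
Al per 8 O = 0.36778 × 2.72353 = 1.002.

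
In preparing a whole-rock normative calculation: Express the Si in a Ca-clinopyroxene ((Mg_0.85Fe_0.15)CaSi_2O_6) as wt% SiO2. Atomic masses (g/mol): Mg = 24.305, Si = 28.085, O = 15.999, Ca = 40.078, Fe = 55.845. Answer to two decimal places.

Molar mass of (Mg_0.85Fe_0.15)CaSi_2O_6 = 0.85*24.305 + 0.15*55.845 + 1*40.078 + 2*28.085 + 6*15.999 = 221.278 g/mol.
Each formula unit contains 2 Si, equivalent to 2/1 = 2.0000 mol SiO2.
M(SiO2) = 1×28.085 + 2×15.999 = 60.083 g/mol.
Mass of SiO2 per formula unit = 2.0000 × 60.083 = 120.166 g.
SiO2 wt% = 120.166 / 221.278 × 100 = 54.31%.

54.31 wt%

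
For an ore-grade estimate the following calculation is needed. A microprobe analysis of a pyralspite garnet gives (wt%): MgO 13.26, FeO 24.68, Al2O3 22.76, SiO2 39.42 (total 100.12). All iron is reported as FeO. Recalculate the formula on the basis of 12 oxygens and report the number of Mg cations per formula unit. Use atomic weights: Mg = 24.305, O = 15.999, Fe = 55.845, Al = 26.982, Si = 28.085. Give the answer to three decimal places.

MgO (M=40.304): mol = 0.32900; Mg = 0.32900, O = 0.32900.
FeO (M=71.844): mol = 0.34352; Fe = 0.34352, O = 0.34352.
Al2O3 (M=101.961): mol = 0.22322; Al = 0.44644, O = 0.66966.
SiO2 (M=60.083): mol = 0.65609; Si = 0.65609, O = 1.31218.
ΣO = 2.65436; factor = 12/ΣO = 4.52086.
Mg apfu = 0.32900 × 4.52086 = 1.487.

1.487 Mg apfu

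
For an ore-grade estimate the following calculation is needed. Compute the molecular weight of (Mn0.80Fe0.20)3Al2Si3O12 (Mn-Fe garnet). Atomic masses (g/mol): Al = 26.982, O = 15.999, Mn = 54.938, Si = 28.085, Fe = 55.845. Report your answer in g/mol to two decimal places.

The formula mass is the sum 2.40*54.938 + 0.60*55.845 + 2*26.982 + 3*28.085 + 12*15.999.

495.57 g/mol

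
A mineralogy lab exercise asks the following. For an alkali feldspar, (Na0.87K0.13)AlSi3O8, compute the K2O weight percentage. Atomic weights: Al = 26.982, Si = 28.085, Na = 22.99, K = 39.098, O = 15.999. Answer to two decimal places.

2.32 wt%

M((Na0.87K0.13)AlSi3O8) = 264.313 g/mol; M(K2O) = 94.195 g/mol.
Moles K2O per formula unit = 0.13 K ÷ 2 = 0.0650.
K2O fraction = (0.0650 × 94.195) / 264.313 = 6.123/264.313 = 0.0232.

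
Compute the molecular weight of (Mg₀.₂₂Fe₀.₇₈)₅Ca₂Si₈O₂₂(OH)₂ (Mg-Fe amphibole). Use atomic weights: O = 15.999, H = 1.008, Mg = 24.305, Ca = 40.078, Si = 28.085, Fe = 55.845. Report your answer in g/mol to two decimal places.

935.36 g/mol

Mg: 1.10 × 24.305 = 26.7355
Fe: 3.90 × 55.845 = 217.7955
Ca: 2 × 40.078 = 80.1560
Si: 8 × 28.085 = 224.6800
O: 24 × 15.999 = 383.9760
H: 2 × 1.008 = 2.0160
Summing the contributions gives the formula mass.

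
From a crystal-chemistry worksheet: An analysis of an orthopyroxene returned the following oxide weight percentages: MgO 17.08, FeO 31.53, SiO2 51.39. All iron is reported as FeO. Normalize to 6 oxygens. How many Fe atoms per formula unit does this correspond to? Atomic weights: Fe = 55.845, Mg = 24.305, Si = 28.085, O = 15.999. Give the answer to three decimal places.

MgO (M=40.304): mol = 0.42378; Mg = 0.42378, O = 0.42378.
FeO (M=71.844): mol = 0.43887; Fe = 0.43887, O = 0.43887.
SiO2 (M=60.083): mol = 0.85532; Si = 0.85532, O = 1.71064.
ΣO = 2.57329; factor = 6/ΣO = 2.33165.
Fe apfu = 0.43887 × 2.33165 = 1.023.

1.023 Fe apfu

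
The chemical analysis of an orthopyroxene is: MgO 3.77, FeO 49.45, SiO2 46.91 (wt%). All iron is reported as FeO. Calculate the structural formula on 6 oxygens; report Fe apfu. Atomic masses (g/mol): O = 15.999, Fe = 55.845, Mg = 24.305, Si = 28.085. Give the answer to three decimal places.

1.762 Fe apfu

MgO: 3.77/40.304 = 0.09354 mol → 0.09354 mol Mg, 0.09354 mol O.
FeO: 49.45/71.844 = 0.68830 mol → 0.68830 mol Fe, 0.68830 mol O.
SiO2: 46.91/60.083 = 0.78075 mol → 0.78075 mol Si, 1.56150 mol O.
Total oxygen = 2.34334 mol. Normalization factor = 6/2.34334 = 2.56045.
Fe per 6 O = 0.68830 × 2.56045 = 1.762.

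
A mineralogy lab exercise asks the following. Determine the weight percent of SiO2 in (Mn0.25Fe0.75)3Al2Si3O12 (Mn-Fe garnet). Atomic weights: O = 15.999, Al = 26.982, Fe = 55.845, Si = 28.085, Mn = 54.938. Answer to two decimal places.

36.26 wt%

Molar mass of (Mn0.25Fe0.75)3Al2Si3O12 = 0.75·54.938 + 2.25·55.845 + 2·26.982 + 3·28.085 + 12·15.999 = 497.062 g/mol.
Each formula unit contains 3 Si, equivalent to 3/1 = 3.0000 mol SiO2.
M(SiO2) = 1×28.085 + 2×15.999 = 60.083 g/mol.
Mass of SiO2 per formula unit = 3.0000 × 60.083 = 180.249 g.
SiO2 wt% = 180.249 / 497.062 × 100 = 36.26%.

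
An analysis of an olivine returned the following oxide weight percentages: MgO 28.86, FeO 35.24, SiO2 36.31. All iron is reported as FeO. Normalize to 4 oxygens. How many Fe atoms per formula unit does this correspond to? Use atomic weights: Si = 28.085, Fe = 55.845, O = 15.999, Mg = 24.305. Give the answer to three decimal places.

0.812 Fe apfu

MgO: 28.86/40.304 = 0.71606 mol → 0.71606 mol Mg, 0.71606 mol O.
FeO: 35.24/71.844 = 0.49051 mol → 0.49051 mol Fe, 0.49051 mol O.
SiO2: 36.31/60.083 = 0.60433 mol → 0.60433 mol Si, 1.20866 mol O.
Total oxygen = 2.41523 mol. Normalization factor = 4/2.41523 = 1.65616.
Fe per 4 O = 0.49051 × 1.65616 = 0.812.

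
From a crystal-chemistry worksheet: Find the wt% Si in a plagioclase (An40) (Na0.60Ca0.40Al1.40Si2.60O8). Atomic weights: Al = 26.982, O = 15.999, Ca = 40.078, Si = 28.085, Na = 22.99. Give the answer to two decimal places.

M(Na0.60Ca0.40Al1.40Si2.60O8) = 268.613 g/mol.
Si contributes 2.60 × 28.085 = 73.021 g per mole.
73.021/268.613 = 0.2718 → 27.18%.

27.18 wt%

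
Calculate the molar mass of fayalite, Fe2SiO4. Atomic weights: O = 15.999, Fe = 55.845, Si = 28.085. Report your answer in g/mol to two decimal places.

203.77 g/mol

Fe: 2 × 55.845 = 111.6900
Si: 1 × 28.085 = 28.0850
O: 4 × 15.999 = 63.9960
Summing the contributions gives the formula mass.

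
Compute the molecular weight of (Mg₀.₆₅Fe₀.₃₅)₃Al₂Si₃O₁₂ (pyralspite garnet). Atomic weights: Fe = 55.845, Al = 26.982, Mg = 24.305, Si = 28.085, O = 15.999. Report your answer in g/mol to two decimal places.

436.24 g/mol

M = 1.95(24.305) + 1.05(55.845) + 2(26.982) + 3(28.085) + 12(15.999)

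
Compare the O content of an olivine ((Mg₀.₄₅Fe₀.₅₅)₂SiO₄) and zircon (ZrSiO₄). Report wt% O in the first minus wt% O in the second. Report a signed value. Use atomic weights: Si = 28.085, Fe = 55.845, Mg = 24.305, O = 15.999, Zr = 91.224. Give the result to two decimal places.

1.58 percentage points

First mineral: 63.996 g O in 175.385 g formula = 36.49 wt% O.
Second mineral: 63.996 g O in 183.305 g formula = 34.91 wt% O.
36.49% − 34.91% gives a difference of 1.58 percentage points.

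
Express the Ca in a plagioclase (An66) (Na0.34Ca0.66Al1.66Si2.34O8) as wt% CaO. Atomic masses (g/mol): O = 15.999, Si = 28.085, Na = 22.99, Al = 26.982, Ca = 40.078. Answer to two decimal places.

13.57 wt%

Molar mass of Na0.34Ca0.66Al1.66Si2.34O8 = 0.34×22.99 + 0.66×40.078 + 1.66×26.982 + 2.34×28.085 + 8×15.999 = 272.769 g/mol.
Each formula unit contains 0.66 Ca, equivalent to 0.66/1 = 0.6600 mol CaO.
M(CaO) = 1×40.078 + 1×15.999 = 56.077 g/mol.
Mass of CaO per formula unit = 0.6600 × 56.077 = 37.011 g.
CaO wt% = 37.011 / 272.769 × 100 = 13.57%.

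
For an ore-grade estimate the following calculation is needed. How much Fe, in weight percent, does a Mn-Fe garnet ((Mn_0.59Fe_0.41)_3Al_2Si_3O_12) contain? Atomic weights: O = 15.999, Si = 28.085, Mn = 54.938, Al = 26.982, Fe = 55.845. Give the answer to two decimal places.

13.84 weight percent

M((Mn_0.59Fe_0.41)_3Al_2Si_3O_12) = 496.137 g/mol.
Fe contributes 1.23 × 55.845 = 68.689 g per mole.
68.689/496.137 = 0.1384 → 13.84%.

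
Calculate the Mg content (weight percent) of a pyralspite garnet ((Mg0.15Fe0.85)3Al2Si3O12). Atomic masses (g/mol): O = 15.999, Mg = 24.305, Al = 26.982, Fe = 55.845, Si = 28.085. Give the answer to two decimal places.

2.26 weight percent

Formula mass = 0.45×24.305 + 2.55×55.845 + 2×26.982 + 3×28.085 + 12×15.999 = 483.549 g/mol, of which 10.937 g is Mg.
So Mg makes up 10.937/483.549 = 0.0226 of the mass, i.e. 2.26%.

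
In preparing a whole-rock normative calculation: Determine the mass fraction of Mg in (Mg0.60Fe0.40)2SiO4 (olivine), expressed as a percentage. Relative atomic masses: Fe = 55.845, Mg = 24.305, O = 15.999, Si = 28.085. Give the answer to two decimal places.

Molar mass of (Mg0.60Fe0.40)2SiO4: 1.20·24.305 + 0.80·55.845 + 1·28.085 + 4·15.999 = 165.923 g/mol.
Mass of Mg per formula unit: 1.20 × 24.305 = 29.166 g.
Weight fraction Mg = 29.166 / 165.923 = 0.1758.

17.58 mass %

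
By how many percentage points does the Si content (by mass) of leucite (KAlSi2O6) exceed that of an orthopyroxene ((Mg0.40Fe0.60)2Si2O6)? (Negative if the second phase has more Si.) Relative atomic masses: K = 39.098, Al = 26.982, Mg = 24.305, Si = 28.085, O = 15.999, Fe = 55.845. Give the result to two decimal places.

2.20 percentage points

Si in KAlSi2O6: molar mass 218.244 g/mol; 2×28.085 = 56.170 g → 25.74 wt%.
Si in (Mg0.40Fe0.60)2Si2O6: molar mass 238.622 g/mol; 2×28.085 = 56.170 g → 23.54 wt%.
Difference = 25.74 − 23.54 = 2.20 percentage points.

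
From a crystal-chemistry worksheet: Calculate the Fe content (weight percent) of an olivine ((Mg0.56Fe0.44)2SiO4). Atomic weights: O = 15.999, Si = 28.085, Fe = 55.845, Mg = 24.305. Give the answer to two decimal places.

29.17 weight percent

Molar mass of (Mg0.56Fe0.44)2SiO4: 1.12×24.305 + 0.88×55.845 + 1×28.085 + 4×15.999 = 168.446 g/mol.
Mass of Fe per formula unit: 0.88 × 55.845 = 49.144 g.
Weight fraction Fe = 49.144 / 168.446 = 0.2917.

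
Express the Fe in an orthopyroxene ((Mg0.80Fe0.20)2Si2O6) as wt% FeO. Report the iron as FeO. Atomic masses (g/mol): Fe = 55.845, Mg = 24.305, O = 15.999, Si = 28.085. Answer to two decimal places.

13.47 wt%

M((Mg0.80Fe0.20)2Si2O6) = 213.390 g/mol; M(FeO) = 71.844 g/mol.
Moles FeO per formula unit = 0.40 Fe ÷ 1 = 0.4000.
FeO fraction = (0.4000 × 71.844) / 213.390 = 28.738/213.390 = 0.1347.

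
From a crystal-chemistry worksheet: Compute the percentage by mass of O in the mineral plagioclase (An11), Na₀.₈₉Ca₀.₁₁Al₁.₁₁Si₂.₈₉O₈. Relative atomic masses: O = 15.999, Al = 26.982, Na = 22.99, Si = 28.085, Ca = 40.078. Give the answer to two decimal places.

Formula mass = 0.89*22.99 + 0.11*40.078 + 1.11*26.982 + 2.89*28.085 + 8*15.999 = 263.977 g/mol, of which 127.992 g is O.
So O makes up 127.992/263.977 = 0.4849 of the mass, i.e. 48.49%.

48.49 mass %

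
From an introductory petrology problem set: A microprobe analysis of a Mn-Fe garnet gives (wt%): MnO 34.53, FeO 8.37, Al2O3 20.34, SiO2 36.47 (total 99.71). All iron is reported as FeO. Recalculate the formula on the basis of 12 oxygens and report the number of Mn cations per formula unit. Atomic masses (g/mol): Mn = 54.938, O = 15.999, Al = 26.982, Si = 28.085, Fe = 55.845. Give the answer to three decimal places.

34.53 wt% MnO ÷ 70.937 g/mol = 0.48677 mol, giving 0.48677 Mn and 0.48677 O.
8.37 wt% FeO ÷ 71.844 g/mol = 0.11650 mol, giving 0.11650 Fe and 0.11650 O.
20.34 wt% Al2O3 ÷ 101.961 g/mol = 0.19949 mol, giving 0.39898 Al and 0.59847 O.
36.47 wt% SiO2 ÷ 60.083 g/mol = 0.60699 mol, giving 0.60699 Si and 1.21398 O.
Oxygen sums to 2.41572; scaling by 12/2.41572 = 4.96746 puts the formula on 12 O.
Mn: 0.48677 × 4.96746 = 2.418 atoms per formula unit.

2.418 Mn apfu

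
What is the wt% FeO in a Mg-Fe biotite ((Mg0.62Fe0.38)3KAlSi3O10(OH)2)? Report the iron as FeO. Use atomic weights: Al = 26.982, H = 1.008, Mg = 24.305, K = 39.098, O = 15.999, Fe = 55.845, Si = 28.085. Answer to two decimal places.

18.07 wt%

Formula mass = 453.210 g/mol.
1.14 Fe → 1.1400 mol FeO per formula unit; M(FeO) = 71.844, so FeO mass = 81.902 g.
81.902/453.210 × 100 = 18.07 wt%.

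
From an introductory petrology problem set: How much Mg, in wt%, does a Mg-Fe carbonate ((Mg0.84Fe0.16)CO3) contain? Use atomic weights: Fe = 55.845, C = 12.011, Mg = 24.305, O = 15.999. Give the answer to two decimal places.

Formula mass = 0.84*24.305 + 0.16*55.845 + 1*12.011 + 3*15.999 = 89.359 g/mol, of which 20.416 g is Mg.
So Mg makes up 20.416/89.359 = 0.2285 of the mass, i.e. 22.85%.

22.85 wt%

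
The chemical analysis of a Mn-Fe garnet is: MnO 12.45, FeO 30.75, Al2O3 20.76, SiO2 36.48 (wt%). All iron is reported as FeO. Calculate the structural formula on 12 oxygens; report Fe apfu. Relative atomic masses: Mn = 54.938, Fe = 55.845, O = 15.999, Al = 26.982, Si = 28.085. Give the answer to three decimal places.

2.115 Fe apfu

12.45 wt% MnO ÷ 70.937 g/mol = 0.17551 mol, giving 0.17551 Mn and 0.17551 O.
30.75 wt% FeO ÷ 71.844 g/mol = 0.42801 mol, giving 0.42801 Fe and 0.42801 O.
20.76 wt% Al2O3 ÷ 101.961 g/mol = 0.20361 mol, giving 0.40722 Al and 0.61083 O.
36.48 wt% SiO2 ÷ 60.083 g/mol = 0.60716 mol, giving 0.60716 Si and 1.21432 O.
Oxygen sums to 2.42867; scaling by 12/2.42867 = 4.94098 puts the formula on 12 O.
Fe: 0.42801 × 4.94098 = 2.115 atoms per formula unit.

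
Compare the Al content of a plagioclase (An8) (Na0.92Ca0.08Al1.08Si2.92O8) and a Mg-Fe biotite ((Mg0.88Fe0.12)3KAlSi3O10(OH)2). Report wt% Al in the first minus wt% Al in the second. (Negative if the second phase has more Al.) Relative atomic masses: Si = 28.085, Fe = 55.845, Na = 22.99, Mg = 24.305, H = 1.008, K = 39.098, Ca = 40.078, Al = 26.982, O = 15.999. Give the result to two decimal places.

4.76 percentage points

M(Na0.92Ca0.08Al1.08Si2.92O8) = 263.498 g/mol, so wt% Al = 29.141/263.498 × 100 = 11.06%.
M((Mg0.88Fe0.12)3KAlSi3O10(OH)2) = 428.608 g/mol, so wt% Al = 26.982/428.608 × 100 = 6.30%.
11.06 − 6.30 = 4.76 pp.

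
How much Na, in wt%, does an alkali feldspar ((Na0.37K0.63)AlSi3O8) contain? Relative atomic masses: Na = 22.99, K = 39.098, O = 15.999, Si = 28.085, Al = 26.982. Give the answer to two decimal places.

Molar mass of (Na0.37K0.63)AlSi3O8: 0.37×22.99 + 0.63×39.098 + 1×26.982 + 3×28.085 + 8×15.999 = 272.367 g/mol.
Mass of Na per formula unit: 0.37 × 22.99 = 8.506 g.
Weight fraction Na = 8.506 / 272.367 = 0.0312.

3.12 wt%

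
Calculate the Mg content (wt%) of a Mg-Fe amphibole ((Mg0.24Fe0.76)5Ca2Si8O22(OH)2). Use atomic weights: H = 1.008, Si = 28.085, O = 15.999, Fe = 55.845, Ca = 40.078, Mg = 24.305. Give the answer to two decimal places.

Molar mass of (Mg0.24Fe0.76)5Ca2Si8O22(OH)2: 1.20*24.305 + 3.80*55.845 + 2*40.078 + 8*28.085 + 24*15.999 + 2*1.008 = 932.205 g/mol.
Mass of Mg per formula unit: 1.20 × 24.305 = 29.166 g.
Weight fraction Mg = 29.166 / 932.205 = 0.0313.

3.13 wt%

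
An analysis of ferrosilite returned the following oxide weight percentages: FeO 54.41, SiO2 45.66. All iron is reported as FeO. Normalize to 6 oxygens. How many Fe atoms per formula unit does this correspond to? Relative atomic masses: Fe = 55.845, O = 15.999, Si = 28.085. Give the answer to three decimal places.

1.995 Fe apfu

54.41 wt% FeO ÷ 71.844 g/mol = 0.75734 mol, giving 0.75734 Fe and 0.75734 O.
45.66 wt% SiO2 ÷ 60.083 g/mol = 0.75995 mol, giving 0.75995 Si and 1.51990 O.
Oxygen sums to 2.27724; scaling by 6/2.27724 = 2.63477 puts the formula on 6 O.
Fe: 0.75734 × 2.63477 = 1.995 atoms per formula unit.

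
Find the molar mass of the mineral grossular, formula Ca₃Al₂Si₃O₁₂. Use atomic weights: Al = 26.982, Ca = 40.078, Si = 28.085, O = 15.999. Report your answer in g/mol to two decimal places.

450.44 g/mol

The formula mass is the sum 3*40.078 + 2*26.982 + 3*28.085 + 12*15.999.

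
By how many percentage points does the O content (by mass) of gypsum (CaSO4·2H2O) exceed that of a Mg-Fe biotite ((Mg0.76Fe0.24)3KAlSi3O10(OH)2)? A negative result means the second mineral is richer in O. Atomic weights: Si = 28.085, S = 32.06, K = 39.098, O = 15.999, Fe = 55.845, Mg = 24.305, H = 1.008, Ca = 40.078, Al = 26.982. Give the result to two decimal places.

12.12 percentage points

First mineral: 95.994 g O in 172.164 g formula = 55.76 wt% O.
Second mineral: 191.988 g O in 439.963 g formula = 43.64 wt% O.
55.76% − 43.64% gives a difference of 12.12 percentage points.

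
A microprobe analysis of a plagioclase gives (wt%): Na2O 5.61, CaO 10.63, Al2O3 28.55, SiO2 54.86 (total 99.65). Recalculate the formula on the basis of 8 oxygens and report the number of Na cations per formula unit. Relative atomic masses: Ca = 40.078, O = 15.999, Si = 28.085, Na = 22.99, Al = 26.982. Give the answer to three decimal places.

0.492 Na apfu

Na2O: 5.61/61.979 = 0.09051 mol → 0.18102 mol Na, 0.09051 mol O.
CaO: 10.63/56.077 = 0.18956 mol → 0.18956 mol Ca, 0.18956 mol O.
Al2O3: 28.55/101.961 = 0.28001 mol → 0.56002 mol Al, 0.84003 mol O.
SiO2: 54.86/60.083 = 0.91307 mol → 0.91307 mol Si, 1.82614 mol O.
Total oxygen = 2.94624 mol. Normalization factor = 8/2.94624 = 2.71533.
Na per 8 O = 0.18102 × 2.71533 = 0.492.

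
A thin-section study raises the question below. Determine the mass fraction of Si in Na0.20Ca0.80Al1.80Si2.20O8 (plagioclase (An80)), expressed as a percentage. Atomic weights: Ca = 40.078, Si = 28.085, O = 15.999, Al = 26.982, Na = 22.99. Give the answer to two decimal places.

M(Na0.20Ca0.80Al1.80Si2.20O8) = 275.007 g/mol.
Si contributes 2.20 × 28.085 = 61.787 g per mole.
61.787/275.007 = 0.2247 → 22.47%.

22.47 mass %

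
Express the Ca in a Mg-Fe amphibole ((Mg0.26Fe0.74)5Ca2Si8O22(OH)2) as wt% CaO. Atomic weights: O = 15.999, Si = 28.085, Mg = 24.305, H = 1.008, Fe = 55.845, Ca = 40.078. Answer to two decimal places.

M((Mg0.26Fe0.74)5Ca2Si8O22(OH)2) = 929.051 g/mol; M(CaO) = 56.077 g/mol.
Moles CaO per formula unit = 2 Ca ÷ 1 = 2.0000.
CaO fraction = (2.0000 × 56.077) / 929.051 = 112.154/929.051 = 0.1207.

12.07 wt%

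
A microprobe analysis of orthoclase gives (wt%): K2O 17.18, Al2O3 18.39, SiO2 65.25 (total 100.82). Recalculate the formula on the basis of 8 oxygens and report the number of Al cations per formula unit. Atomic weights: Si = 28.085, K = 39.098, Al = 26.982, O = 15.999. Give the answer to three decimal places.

17.18 wt% K2O ÷ 94.195 g/mol = 0.18239 mol, giving 0.36478 K and 0.18239 O.
18.39 wt% Al2O3 ÷ 101.961 g/mol = 0.18036 mol, giving 0.36072 Al and 0.54108 O.
65.25 wt% SiO2 ÷ 60.083 g/mol = 1.08600 mol, giving 1.08600 Si and 2.17200 O.
Oxygen sums to 2.89547; scaling by 8/2.89547 = 2.76294 puts the formula on 8 O.
Al: 0.36072 × 2.76294 = 0.997 atoms per formula unit.

0.997 Al apfu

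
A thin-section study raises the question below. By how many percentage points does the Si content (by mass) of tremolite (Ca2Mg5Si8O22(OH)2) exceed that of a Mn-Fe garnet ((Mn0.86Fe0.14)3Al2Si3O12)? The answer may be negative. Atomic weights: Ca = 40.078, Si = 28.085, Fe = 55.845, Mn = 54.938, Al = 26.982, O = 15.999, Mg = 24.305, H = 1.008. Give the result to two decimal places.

10.65 percentage points

Si in Ca2Mg5Si8O22(OH)2: molar mass 812.353 g/mol; 8×28.085 = 224.680 g → 27.66 wt%.
Si in (Mn0.86Fe0.14)3Al2Si3O12: molar mass 495.402 g/mol; 3×28.085 = 84.255 g → 17.01 wt%.
Difference = 27.66 − 17.01 = 10.65 percentage points.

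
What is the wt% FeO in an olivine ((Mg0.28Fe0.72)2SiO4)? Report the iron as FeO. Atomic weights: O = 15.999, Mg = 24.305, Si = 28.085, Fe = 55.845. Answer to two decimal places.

M((Mg0.28Fe0.72)2SiO4) = 186.109 g/mol; M(FeO) = 71.844 g/mol.
Moles FeO per formula unit = 1.44 Fe ÷ 1 = 1.4400.
FeO fraction = (1.4400 × 71.844) / 186.109 = 103.455/186.109 = 0.5559.

55.59 wt%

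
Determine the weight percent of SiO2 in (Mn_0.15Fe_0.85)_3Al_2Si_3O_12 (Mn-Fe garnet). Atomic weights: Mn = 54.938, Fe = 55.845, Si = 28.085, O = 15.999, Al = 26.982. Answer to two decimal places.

M((Mn_0.15Fe_0.85)_3Al_2Si_3O_12) = 497.334 g/mol; M(SiO2) = 60.083 g/mol.
Moles SiO2 per formula unit = 3 Si ÷ 1 = 3.0000.
SiO2 fraction = (3.0000 × 60.083) / 497.334 = 180.249/497.334 = 0.3624.

36.24 wt%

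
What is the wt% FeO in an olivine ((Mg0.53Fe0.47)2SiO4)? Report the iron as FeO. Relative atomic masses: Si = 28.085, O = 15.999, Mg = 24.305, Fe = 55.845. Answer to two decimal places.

39.65 wt%

Formula mass = 170.339 g/mol.
0.94 Fe → 0.9400 mol FeO per formula unit; M(FeO) = 71.844, so FeO mass = 67.533 g.
67.533/170.339 × 100 = 39.65 wt%.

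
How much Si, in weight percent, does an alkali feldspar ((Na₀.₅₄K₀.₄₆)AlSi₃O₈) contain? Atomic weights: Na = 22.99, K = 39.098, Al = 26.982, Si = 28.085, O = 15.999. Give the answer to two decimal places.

M((Na₀.₅₄K₀.₄₆)AlSi₃O₈) = 269.629 g/mol.
Si contributes 3 × 28.085 = 84.255 g per mole.
84.255/269.629 = 0.3125 → 31.25%.

31.25 weight percent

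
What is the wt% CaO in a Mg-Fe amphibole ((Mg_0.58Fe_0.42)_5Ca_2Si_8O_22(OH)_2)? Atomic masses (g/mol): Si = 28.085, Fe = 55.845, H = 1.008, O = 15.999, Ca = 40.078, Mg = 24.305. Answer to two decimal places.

12.77 wt%

M((Mg_0.58Fe_0.42)_5Ca_2Si_8O_22(OH)_2) = 878.587 g/mol; M(CaO) = 56.077 g/mol.
Moles CaO per formula unit = 2 Ca ÷ 1 = 2.0000.
CaO fraction = (2.0000 × 56.077) / 878.587 = 112.154/878.587 = 0.1277.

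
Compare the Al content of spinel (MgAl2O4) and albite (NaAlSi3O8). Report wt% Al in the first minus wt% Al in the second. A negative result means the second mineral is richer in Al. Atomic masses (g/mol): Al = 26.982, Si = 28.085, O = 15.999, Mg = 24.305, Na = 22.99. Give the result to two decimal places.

Al in MgAl2O4: molar mass 142.265 g/mol; 2×26.982 = 53.964 g → 37.93 wt%.
Al in NaAlSi3O8: molar mass 262.219 g/mol; 1×26.982 = 26.982 g → 10.29 wt%.
Difference = 37.93 − 10.29 = 27.64 percentage points.

27.64 percentage points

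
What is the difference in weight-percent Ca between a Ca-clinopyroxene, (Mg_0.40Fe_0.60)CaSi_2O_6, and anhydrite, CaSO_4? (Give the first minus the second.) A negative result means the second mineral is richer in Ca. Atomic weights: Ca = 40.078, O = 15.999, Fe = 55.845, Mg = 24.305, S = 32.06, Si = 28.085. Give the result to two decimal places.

M((Mg_0.40Fe_0.60)CaSi_2O_6) = 235.471 g/mol, so wt% Ca = 40.078/235.471 × 100 = 17.02%.
M(CaSO_4) = 136.134 g/mol, so wt% Ca = 40.078/136.134 × 100 = 29.44%.
17.02 − 29.44 = -12.42 pp.

-12.42 percentage points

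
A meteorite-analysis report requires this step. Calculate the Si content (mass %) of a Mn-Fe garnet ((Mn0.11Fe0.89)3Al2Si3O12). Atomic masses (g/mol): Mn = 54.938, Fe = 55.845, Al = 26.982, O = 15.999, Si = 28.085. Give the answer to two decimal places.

Molar mass of (Mn0.11Fe0.89)3Al2Si3O12: 0.33·54.938 + 2.67·55.845 + 2·26.982 + 3·28.085 + 12·15.999 = 497.443 g/mol.
Mass of Si per formula unit: 3 × 28.085 = 84.255 g.
Weight fraction Si = 84.255 / 497.443 = 0.1694.

16.94 mass %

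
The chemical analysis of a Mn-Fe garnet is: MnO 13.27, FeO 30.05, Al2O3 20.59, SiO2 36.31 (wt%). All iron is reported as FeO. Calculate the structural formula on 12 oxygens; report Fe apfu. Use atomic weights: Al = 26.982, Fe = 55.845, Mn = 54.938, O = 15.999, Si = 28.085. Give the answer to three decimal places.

MnO (M=70.937): mol = 0.18707; Mn = 0.18707, O = 0.18707.
FeO (M=71.844): mol = 0.41827; Fe = 0.41827, O = 0.41827.
Al2O3 (M=101.961): mol = 0.20194; Al = 0.40388, O = 0.60582.
SiO2 (M=60.083): mol = 0.60433; Si = 0.60433, O = 1.20866.
ΣO = 2.41982; factor = 12/ΣO = 4.95905.
Fe apfu = 0.41827 × 4.95905 = 2.074.

2.074 Fe apfu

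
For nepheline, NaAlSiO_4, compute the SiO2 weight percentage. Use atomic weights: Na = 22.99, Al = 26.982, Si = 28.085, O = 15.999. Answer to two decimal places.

42.30 wt%

Molar mass of NaAlSiO_4 = 1·22.99 + 1·26.982 + 1·28.085 + 4·15.999 = 142.053 g/mol.
Each formula unit contains 1 Si, equivalent to 1/1 = 1.0000 mol SiO2.
M(SiO2) = 1×28.085 + 2×15.999 = 60.083 g/mol.
Mass of SiO2 per formula unit = 1.0000 × 60.083 = 60.083 g.
SiO2 wt% = 60.083 / 142.053 × 100 = 42.30%.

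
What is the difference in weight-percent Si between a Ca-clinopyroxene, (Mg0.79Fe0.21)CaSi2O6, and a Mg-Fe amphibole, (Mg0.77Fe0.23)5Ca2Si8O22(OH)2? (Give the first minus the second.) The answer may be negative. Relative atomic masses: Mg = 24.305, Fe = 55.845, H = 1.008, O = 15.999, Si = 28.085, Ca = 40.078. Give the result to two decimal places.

-1.31 percentage points

M((Mg0.79Fe0.21)CaSi2O6) = 223.170 g/mol, so wt% Si = 56.170/223.170 × 100 = 25.17%.
M((Mg0.77Fe0.23)5Ca2Si8O22(OH)2) = 848.624 g/mol, so wt% Si = 224.680/848.624 × 100 = 26.48%.
25.17 − 26.48 = -1.31 pp.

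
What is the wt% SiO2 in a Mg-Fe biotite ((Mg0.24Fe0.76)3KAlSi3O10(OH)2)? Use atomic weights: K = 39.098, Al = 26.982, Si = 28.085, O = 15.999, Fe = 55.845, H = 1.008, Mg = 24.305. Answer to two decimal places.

36.85 wt%

Molar mass of (Mg0.24Fe0.76)3KAlSi3O10(OH)2 = 0.72*24.305 + 2.28*55.845 + 1*39.098 + 1*26.982 + 3*28.085 + 12*15.999 + 2*1.008 = 489.165 g/mol.
Each formula unit contains 3 Si, equivalent to 3/1 = 3.0000 mol SiO2.
M(SiO2) = 1×28.085 + 2×15.999 = 60.083 g/mol.
Mass of SiO2 per formula unit = 3.0000 × 60.083 = 180.249 g.
SiO2 wt% = 180.249 / 489.165 × 100 = 36.85%.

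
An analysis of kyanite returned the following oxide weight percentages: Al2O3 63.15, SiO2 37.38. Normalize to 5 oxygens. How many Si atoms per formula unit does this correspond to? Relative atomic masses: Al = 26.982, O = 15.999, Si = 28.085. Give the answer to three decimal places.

1.003 Si apfu

Al2O3: 63.15/101.961 = 0.61935 mol → 1.23870 mol Al, 1.85805 mol O.
SiO2: 37.38/60.083 = 0.62214 mol → 0.62214 mol Si, 1.24428 mol O.
Total oxygen = 3.10233 mol. Normalization factor = 5/3.10233 = 1.61169.
Si per 5 O = 0.62214 × 1.61169 = 1.003.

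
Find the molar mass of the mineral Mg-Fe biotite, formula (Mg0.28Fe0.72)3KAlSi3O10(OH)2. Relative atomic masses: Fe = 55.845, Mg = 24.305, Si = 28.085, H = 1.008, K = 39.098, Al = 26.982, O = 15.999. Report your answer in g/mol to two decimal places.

Mg: 0.84 × 24.305 = 20.4162
Fe: 2.16 × 55.845 = 120.6252
K: 1 × 39.098 = 39.0980
Al: 1 × 26.982 = 26.9820
Si: 3 × 28.085 = 84.2550
O: 12 × 15.999 = 191.9880
H: 2 × 1.008 = 2.0160
Summing the contributions gives the formula mass.

485.38 g/mol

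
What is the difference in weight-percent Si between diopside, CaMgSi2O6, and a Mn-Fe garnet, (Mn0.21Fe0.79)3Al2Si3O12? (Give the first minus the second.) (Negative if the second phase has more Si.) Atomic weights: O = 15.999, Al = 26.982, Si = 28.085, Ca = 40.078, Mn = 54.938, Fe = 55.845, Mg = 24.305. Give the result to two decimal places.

8.99 percentage points

Si in CaMgSi2O6: molar mass 216.547 g/mol; 2×28.085 = 56.170 g → 25.94 wt%.
Si in (Mn0.21Fe0.79)3Al2Si3O12: molar mass 497.171 g/mol; 3×28.085 = 84.255 g → 16.95 wt%.
Difference = 25.94 − 16.95 = 8.99 percentage points.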